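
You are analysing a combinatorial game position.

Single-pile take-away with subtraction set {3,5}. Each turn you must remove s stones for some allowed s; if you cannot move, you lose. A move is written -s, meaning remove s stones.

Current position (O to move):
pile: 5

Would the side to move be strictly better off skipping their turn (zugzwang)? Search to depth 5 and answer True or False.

p1 O@[5]: -3[2]+1* -5[0]+1
p2 X@[2] terminal -1; root [5] d5
if O skipped the turn, X would face:
~ p1 X@[5]: -3[2]+1* -5[0]+1
~ p2 O@[2] terminal -1; root [5] d5
compare (O): move=+1 vs pass=-1

zugzwang(5, O) = False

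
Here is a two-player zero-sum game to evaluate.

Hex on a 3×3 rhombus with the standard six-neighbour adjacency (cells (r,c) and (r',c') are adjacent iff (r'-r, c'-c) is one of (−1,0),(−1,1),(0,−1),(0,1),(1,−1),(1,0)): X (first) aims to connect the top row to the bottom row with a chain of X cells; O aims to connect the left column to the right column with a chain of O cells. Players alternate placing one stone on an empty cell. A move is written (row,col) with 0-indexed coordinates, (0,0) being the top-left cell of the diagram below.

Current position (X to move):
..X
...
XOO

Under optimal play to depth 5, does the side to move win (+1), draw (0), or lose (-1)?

p1 X@[..X/.../XOO]: (0,0)[X.X/.../XOO]+1* (0,1)[.XX/.../XOO]+1 (1,0)[..X/X../XOO]+1 (1,1)[..X/.X./XOO]+1 (1,2)[..X/..X/XOO]+1
p2 O@[X.X/.../XOO]: (0,1)[XOX/.../XOO]-1* (1,0)[X.X/O../XOO]-1 (1,1)[X.X/.O./XOO]-1 (1,2)[X.X/..O/XOO]-1
p3 X@[XOX/.../XOO]: (1,0)[XOX/X../XOO]+1* (1,1)[XOX/.X./XOO]+1 (1,2)[XOX/..X/XOO]+1
p4 O@[XOX/X../XOO] terminal -1; root [..X/.../XOO] d5

value(..X/.../XOO, X) = +1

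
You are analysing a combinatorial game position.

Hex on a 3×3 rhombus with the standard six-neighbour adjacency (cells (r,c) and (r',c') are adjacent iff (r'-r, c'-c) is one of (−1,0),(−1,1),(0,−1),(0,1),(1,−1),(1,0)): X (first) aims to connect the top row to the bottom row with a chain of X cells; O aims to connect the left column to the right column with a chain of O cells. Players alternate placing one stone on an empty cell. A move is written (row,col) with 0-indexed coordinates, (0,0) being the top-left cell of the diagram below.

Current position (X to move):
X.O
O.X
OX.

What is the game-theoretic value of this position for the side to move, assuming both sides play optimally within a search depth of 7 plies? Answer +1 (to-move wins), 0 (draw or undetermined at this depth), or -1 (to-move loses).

value(X.O/O.X/OX., X) = -1

[X.O/O.X/OX.] X move#1: (0,1):-1/XXO/O.X/OX.*, (1,1):-1/X.O/OXX/OX., (2,2):-1/X.O/O.X/OXX
[XXO/O.X/OX.] O move#2: (1,1):+1/XXO/OOX/OX.*, (2,2):-1/XXO/O.X/OXO
[XXO/OOX/OX.] end (terminal -1, X#3); searched X.O/O.X/OX. to 7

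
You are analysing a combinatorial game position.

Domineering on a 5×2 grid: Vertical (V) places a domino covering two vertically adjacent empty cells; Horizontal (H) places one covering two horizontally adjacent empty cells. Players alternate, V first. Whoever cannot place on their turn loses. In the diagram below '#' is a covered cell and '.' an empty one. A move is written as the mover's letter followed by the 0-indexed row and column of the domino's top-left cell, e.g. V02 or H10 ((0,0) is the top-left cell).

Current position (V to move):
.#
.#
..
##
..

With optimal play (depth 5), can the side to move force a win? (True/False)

p1 V@[.#/.#/../##/..]: V00[##/##/../##/..]-1* V10[.#/##/#./##/..]-1
p2 H@[##/##/../##/..]: H20[##/##/##/##/..]+1* H40[##/##/../##/##]+1
p3 V@[##/##/##/##/..] terminal -1; root [.#/.#/../##/..] d5

V winning at [.#/.#/../##/..]: False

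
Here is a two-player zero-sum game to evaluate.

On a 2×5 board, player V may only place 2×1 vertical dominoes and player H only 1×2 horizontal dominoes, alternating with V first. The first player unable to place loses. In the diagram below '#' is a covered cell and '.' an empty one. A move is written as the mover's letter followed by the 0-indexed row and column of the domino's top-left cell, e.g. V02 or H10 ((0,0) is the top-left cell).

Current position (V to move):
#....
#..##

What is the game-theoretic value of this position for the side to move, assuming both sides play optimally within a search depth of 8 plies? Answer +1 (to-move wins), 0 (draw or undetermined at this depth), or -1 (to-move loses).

value(#..../#..##, V) = +1

ply 1, V at #..../#..## | V01=-1→##.../##.##; V02=+1→#.#../#.###*
ply 2, H at #.#../#.### | H03=-1→#.###/#.###*
ply 3, V at #.###/#.### | V01=+1→#####/#####*
ply 4: #####/##### is terminal -1 (H); from #..../#..## depth 8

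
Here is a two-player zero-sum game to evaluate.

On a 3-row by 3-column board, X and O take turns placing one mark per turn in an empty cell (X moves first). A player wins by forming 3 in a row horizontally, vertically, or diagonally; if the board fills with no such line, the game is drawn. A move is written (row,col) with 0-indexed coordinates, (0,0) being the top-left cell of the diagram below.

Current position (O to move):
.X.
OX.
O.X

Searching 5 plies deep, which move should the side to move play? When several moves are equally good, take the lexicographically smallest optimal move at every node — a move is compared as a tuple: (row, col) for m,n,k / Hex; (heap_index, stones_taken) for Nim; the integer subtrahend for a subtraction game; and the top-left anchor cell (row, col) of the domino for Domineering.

[.X./OX./O.X] O move#1: (0,0):+1/OX./OX./O.X*, (0,2):-1/.XO/OX./O.X, (1,2):-1/.X./OXO/O.X, (2,1):-1/.X./OX./OOX
[OX./OX./O.X] end (terminal -1, X#2); searched .X./OX./O.X to 5

O's best at [.X./OX./O.X]: (0,0)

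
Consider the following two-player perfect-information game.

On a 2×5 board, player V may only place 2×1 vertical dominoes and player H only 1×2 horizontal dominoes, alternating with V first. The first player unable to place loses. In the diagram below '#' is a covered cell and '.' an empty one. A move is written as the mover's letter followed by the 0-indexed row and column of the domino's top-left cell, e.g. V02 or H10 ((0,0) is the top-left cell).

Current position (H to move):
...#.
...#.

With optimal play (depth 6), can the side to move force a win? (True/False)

p1 H@[...#./...#.]: H00[##.#./...#.]-1* H01[.###./...#.]-1 H10[...#./##.#.]-1 H11[...#./.###.]-1
p2 V@[##.#./...#.]: V02[####./..##.]+1* V04[##.##/...##]-1
p3 H@[####./..##.]: H10[####./####.]-1*
p4 V@[####./####.]: V04[#####/#####]+1*
p5 H@[#####/#####] terminal -1; root [...#./...#.] d6

H winning at [...#./...#.]: False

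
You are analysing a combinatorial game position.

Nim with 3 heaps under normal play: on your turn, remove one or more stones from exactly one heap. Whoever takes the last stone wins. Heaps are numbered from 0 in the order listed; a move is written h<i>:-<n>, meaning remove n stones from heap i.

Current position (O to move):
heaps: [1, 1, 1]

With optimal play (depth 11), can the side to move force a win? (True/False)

O winning at [(1,1,1)]: True

p1 O@[(1,1,1)]: h0:-1[(0,1,1)]+1* h1:-1[(1,0,1)]+1 h2:-1[(1,1,0)]+1
p2 X@[(0,1,1)]: h1:-1[(0,0,1)]-1* h2:-1[(0,1,0)]-1
p3 O@[(0,0,1)]: h2:-1[(0,0,0)]+1*
p4 X@[(0,0,0)] terminal -1; root [(1,1,1)] d11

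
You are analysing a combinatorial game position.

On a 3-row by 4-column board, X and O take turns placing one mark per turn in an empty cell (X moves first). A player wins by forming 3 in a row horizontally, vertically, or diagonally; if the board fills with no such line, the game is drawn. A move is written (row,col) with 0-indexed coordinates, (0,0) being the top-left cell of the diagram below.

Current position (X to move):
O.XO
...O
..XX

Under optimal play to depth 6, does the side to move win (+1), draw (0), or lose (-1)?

[O.XO/...O/..XX] X move#1: (0,1):+1/OXXO/...O/..XX*, (1,0):+1/O.XO/X..O/..XX, (1,1):+1/O.XO/.X.O/..XX, (1,2):+1/O.XO/..XO/..XX, (2,0):+1/O.XO/...O/X.XX, (2,1):+1/O.XO/...O/.XXX
[OXXO/...O/..XX] O move#2: (1,0):-1/OXXO/O..O/..XX*, (1,1):-1/OXXO/.O.O/..XX, (1,2):-1/OXXO/..OO/..XX, (2,0):-1/OXXO/...O/O.XX, (2,1):-1/OXXO/...O/.OXX
[OXXO/O..O/..XX] X move#3: (1,1):-1/OXXO/OX.O/..XX, (1,2):+1/OXXO/O.XO/..XX*, (2,0):+1/OXXO/O..O/X.XX, (2,1):+1/OXXO/O..O/.XXX
[OXXO/O.XO/..XX] end (terminal -1, O#4); searched O.XO/...O/..XX to 6

value(O.XO/...O/..XX, X) = +1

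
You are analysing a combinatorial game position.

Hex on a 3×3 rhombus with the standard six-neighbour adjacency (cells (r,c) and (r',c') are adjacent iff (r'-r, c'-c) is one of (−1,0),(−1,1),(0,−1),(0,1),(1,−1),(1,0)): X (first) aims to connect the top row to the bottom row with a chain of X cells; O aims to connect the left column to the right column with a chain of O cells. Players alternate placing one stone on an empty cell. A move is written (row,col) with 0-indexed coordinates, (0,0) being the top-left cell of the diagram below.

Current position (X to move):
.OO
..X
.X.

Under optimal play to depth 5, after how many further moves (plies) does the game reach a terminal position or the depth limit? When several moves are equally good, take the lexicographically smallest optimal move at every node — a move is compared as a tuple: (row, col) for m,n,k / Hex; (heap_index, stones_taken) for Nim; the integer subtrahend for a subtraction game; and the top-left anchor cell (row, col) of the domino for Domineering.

PV length from [.OO/..X/.X.]: 2 plies

ply 1, X at .OO/..X/.X. | (0,0)=-1→XOO/..X/.X.*; (1,0)=-1→.OO/X.X/.X.; (1,1)=-1→.OO/.XX/.X.; (2,0)=-1→.OO/..X/XX.; (2,2)=-1→.OO/..X/.XX
ply 2, O at XOO/..X/.X. | (1,0)=+1→XOO/O.X/.X.*; (1,1)=+1→XOO/.OX/.X.; (2,0)=+1→XOO/..X/OX.; (2,2)=-1→XOO/..X/.XO
ply 3: XOO/O.X/.X. is terminal -1 (X); from .OO/..X/.X. depth 5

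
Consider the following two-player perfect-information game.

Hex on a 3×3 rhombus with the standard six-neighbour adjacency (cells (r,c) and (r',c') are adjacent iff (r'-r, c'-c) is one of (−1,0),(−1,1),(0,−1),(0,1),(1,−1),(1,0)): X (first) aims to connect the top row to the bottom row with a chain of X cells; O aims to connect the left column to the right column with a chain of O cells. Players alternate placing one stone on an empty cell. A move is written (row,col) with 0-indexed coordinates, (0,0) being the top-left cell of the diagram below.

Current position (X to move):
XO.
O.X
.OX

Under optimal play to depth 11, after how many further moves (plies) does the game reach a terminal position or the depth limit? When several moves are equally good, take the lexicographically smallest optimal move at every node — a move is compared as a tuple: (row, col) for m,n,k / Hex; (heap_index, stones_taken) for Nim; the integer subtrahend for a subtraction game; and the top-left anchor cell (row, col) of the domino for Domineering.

[XO./O.X/.OX] X move#1: (0,2):+1/XOX/O.X/.OX*, (1,1):-1/XO./OXX/.OX, (2,0):-1/XO./O.X/XOX
[XOX/O.X/.OX] end (terminal -1, O#2); searched XO./O.X/.OX to 11

PV length from [XO./O.X/.OX]: 1 ply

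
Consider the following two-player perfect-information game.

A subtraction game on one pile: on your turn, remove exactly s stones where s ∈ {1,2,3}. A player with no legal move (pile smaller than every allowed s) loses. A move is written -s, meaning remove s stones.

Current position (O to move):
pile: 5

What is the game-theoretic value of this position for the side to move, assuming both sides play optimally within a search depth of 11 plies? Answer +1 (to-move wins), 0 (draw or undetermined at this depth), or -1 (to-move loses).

value(5, O) = +1

p1 O@[5]: -1[4]+1* -2[3]-1 -3[2]-1
p2 X@[4]: -1[3]-1* -2[2]-1 -3[1]-1
p3 O@[3]: -1[2]-1 -2[1]-1 -3[0]+1*
p4 X@[0] terminal -1; root [5] d11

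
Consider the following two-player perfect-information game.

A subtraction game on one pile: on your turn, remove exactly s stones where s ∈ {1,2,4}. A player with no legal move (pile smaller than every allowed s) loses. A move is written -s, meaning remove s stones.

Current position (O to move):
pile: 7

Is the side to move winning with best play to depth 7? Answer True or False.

O winning at [7]: True

[7] O move#1: -1:+1/6*, -2:-1/5, -4:+1/3
[6] X move#2: -1:-1/5*, -2:-1/4, -4:-1/2
[5] O move#3: -1:-1/4, -2:+1/3*, -4:-1/1
[3] X move#4: -1:-1/2*, -2:-1/1
[2] O move#5: -1:-1/1, -2:+1/0*
[0] end (terminal -1, X#6); searched 7 to 7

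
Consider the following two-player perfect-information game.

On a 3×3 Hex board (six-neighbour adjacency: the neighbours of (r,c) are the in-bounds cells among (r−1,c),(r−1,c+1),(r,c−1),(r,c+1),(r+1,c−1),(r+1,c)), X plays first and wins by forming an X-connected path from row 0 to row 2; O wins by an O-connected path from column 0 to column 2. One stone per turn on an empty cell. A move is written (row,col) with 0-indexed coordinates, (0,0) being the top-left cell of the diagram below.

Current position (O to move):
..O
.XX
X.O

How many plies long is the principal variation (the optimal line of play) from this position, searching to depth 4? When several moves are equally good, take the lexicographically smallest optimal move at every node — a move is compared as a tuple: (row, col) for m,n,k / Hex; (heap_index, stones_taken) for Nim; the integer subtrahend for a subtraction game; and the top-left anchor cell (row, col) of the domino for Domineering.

PV length from [..O/.XX/X.O]: 3 plies

p1 O@[..O/.XX/X.O]: (0,0)[O.O/.XX/X.O]-1 (0,1)[.OO/.XX/X.O]+1* (1,0)[..O/OXX/X.O]-1 (2,1)[..O/.XX/XOO]-1
p2 X@[.OO/.XX/X.O]: (0,0)[XOO/.XX/X.O]-1* (1,0)[.OO/XXX/X.O]-1 (2,1)[.OO/.XX/XXO]-1
p3 O@[XOO/.XX/X.O]: (1,0)[XOO/OXX/X.O]+1* (2,1)[XOO/.XX/XOO]-1
p4 X@[XOO/OXX/X.O] terminal -1; root [..O/.XX/X.O] d4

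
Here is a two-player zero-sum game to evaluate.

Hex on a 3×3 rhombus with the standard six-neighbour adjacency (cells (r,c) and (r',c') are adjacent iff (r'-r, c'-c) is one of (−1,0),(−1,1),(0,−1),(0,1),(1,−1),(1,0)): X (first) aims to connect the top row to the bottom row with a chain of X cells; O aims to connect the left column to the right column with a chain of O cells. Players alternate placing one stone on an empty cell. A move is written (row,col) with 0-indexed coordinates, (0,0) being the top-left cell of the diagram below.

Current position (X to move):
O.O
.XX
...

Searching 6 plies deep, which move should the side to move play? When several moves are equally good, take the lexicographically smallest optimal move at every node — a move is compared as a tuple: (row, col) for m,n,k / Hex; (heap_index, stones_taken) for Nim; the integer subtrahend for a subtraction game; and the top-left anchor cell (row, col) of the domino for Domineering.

[O.O/.XX/...] X move#1: (0,1):+1/OXO/.XX/...*, (1,0):-1/O.O/XXX/..., (2,0):-1/O.O/.XX/X.., (2,1):-1/O.O/.XX/.X., (2,2):-1/O.O/.XX/..X
[OXO/.XX/...] O move#2: (1,0):-1/OXO/OXX/...*, (2,0):-1/OXO/.XX/O.., (2,1):-1/OXO/.XX/.O., (2,2):-1/OXO/.XX/..O
[OXO/OXX/...] X move#3: (2,0):+1/OXO/OXX/X..*, (2,1):+1/OXO/OXX/.X., (2,2):+1/OXO/OXX/..X
[OXO/OXX/X..] end (terminal -1, O#4); searched O.O/.XX/... to 6

X's best at [O.O/.XX/...]: (0,1)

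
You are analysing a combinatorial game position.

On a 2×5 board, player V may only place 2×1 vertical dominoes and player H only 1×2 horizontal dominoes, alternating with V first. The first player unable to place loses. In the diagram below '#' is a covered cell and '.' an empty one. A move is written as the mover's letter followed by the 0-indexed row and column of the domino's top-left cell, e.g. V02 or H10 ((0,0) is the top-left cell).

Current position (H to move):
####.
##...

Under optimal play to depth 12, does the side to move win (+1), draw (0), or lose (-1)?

value(####./##..., H) = +1

[####./##...] H move#1: H12:-1/####./####., H13:+1/####./##.##*
[####./##.##] end (terminal -1, V#2); searched ####./##... to 12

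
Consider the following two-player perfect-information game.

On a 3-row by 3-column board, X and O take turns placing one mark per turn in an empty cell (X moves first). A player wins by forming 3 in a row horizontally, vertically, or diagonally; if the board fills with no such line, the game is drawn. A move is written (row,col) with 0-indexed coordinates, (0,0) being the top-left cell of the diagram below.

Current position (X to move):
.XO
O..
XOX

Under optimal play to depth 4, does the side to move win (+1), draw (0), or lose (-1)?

[.XO/O../XOX] X move#1: (0,0):+0/XXO/O../XOX*, (1,1):+0/.XO/OX./XOX, (1,2):+0/.XO/O.X/XOX
[XXO/O../XOX] O move#2: (1,1):+0/XXO/OO./XOX*, (1,2):-1/XXO/O.O/XOX
[XXO/OO./XOX] X move#3: (1,2):+0/XXO/OOX/XOX*
[XXO/OOX/XOX] end (terminal +0, O#4); searched .XO/O../XOX to 4

value(.XO/O../XOX, X) = 0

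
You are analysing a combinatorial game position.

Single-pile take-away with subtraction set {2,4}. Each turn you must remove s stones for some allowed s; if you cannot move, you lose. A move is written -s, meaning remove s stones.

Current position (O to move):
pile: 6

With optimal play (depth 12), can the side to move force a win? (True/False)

O winning at [6]: False

ply 1, O at 6 | -2=-1→4*; -4=-1→2
ply 2, X at 4 | -2=-1→2; -4=+1→0*
ply 3: 0 is terminal -1 (O); from 6 depth 12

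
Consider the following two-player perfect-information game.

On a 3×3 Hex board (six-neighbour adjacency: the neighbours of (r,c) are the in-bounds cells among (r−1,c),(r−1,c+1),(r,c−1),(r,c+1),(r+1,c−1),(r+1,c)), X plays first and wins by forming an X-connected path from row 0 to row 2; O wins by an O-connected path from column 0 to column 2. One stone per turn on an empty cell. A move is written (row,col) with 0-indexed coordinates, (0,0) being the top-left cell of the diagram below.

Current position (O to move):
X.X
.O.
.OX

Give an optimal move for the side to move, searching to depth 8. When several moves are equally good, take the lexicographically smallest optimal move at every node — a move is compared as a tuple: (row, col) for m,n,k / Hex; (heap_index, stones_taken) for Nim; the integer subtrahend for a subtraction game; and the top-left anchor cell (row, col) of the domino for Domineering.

O's best at [X.X/.O./.OX]: (1,2)

p1 O@[X.X/.O./.OX]: (0,1)[XOX/.O./.OX]-1 (1,0)[X.X/OO./.OX]-1 (1,2)[X.X/.OO/.OX]+1* (2,0)[X.X/.O./OOX]-1
p2 X@[X.X/.OO/.OX]: (0,1)[XXX/.OO/.OX]-1* (1,0)[X.X/XOO/.OX]-1 (2,0)[X.X/.OO/XOX]-1
p3 O@[XXX/.OO/.OX]: (1,0)[XXX/OOO/.OX]+1* (2,0)[XXX/.OO/OOX]+1
p4 X@[XXX/OOO/.OX] terminal -1; root [X.X/.O./.OX] d8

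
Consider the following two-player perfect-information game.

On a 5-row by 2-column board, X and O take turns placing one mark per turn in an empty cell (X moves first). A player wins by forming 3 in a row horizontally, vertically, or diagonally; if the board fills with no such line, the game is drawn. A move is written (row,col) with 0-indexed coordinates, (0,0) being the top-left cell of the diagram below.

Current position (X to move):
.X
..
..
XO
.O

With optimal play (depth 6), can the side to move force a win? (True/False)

X winning at [.X/../../XO/.O]: True

ply 1, X at .X/../../XO/.O | (0,0)=-1→XX/../../XO/.O; (1,0)=-1→.X/X./../XO/.O; (1,1)=-1→.X/.X/../XO/.O; (2,0)=-1→.X/../X./XO/.O; (2,1)=+1→.X/../.X/XO/.O*; (4,0)=-1→.X/../../XO/XO
ply 2, O at .X/../.X/XO/.O | (0,0)=-1→OX/../.X/XO/.O*; (1,0)=-1→.X/O./.X/XO/.O; (1,1)=-1→.X/.O/.X/XO/.O; (2,0)=-1→.X/../OX/XO/.O; (4,0)=-1→.X/../.X/XO/OO
ply 3, X at OX/../.X/XO/.O | (1,0)=+1→OX/X./.X/XO/.O*; (1,1)=+1→OX/.X/.X/XO/.O; (2,0)=+1→OX/../XX/XO/.O; (4,0)=+1→OX/../.X/XO/XO
ply 4, O at OX/X./.X/XO/.O | (1,1)=-1→OX/XO/.X/XO/.O*; (2,0)=-1→OX/X./OX/XO/.O; (4,0)=-1→OX/X./.X/XO/OO
ply 5, X at OX/XO/.X/XO/.O | (2,0)=+1→OX/XO/XX/XO/.O*; (4,0)=+0→OX/XO/.X/XO/XO
ply 6: OX/XO/XX/XO/.O is terminal -1 (O); from .X/../../XO/.O depth 6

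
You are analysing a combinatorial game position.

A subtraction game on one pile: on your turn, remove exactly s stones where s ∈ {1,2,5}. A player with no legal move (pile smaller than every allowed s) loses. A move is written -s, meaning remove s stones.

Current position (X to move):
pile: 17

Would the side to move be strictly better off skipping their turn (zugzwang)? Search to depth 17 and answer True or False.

zugzwang(17, X) = False

ply 1, X at 17 | -1=-1→16; -2=+1→15*; -5=+1→12
ply 2, O at 15 | -1=-1→14*; -2=-1→13; -5=-1→10
ply 3, X at 14 | -1=-1→13; -2=+1→12*; -5=+1→9
ply 4, O at 12 | -1=-1→11*; -2=-1→10; -5=-1→7
ply 5, X at 11 | -1=-1→10; -2=+1→9*; -5=+1→6
ply 6, O at 9 | -1=-1→8*; -2=-1→7; -5=-1→4
ply 7, X at 8 | -1=-1→7; -2=+1→6*; -5=+1→3
ply 8, O at 6 | -1=-1→5*; -2=-1→4; -5=-1→1
ply 9, X at 5 | -1=-1→4; -2=+1→3*; -5=+1→0
ply 10, O at 3 | -1=-1→2*; -2=-1→1
ply 11, X at 2 | -1=-1→1; -2=+1→0*
ply 12: 0 is terminal -1 (O); from 17 depth 17
pass branch (O moves first from the same position):
  | ply 1, O at 17 | -1=-1→16; -2=+1→15*; -5=+1→12
  | ply 2, X at 15 | -1=-1→14*; -2=-1→13; -5=-1→10
  | ply 3, O at 14 | -1=-1→13; -2=+1→12*; -5=+1→9
  | ply 4, X at 12 | -1=-1→11*; -2=-1→10; -5=-1→7
  | ply 5, O at 11 | -1=-1→10; -2=+1→9*; -5=+1→6
  | ply 6, X at 9 | -1=-1→8*; -2=-1→7; -5=-1→4
  | ply 7, O at 8 | -1=-1→7; -2=+1→6*; -5=+1→3
  | ply 8, X at 6 | -1=-1→5*; -2=-1→4; -5=-1→1
  | ply 9, O at 5 | -1=-1→4; -2=+1→3*; -5=+1→0
  | ply 10, X at 3 | -1=-1→2*; -2=-1→1
  | ply 11, O at 2 | -1=-1→1; -2=+1→0*
  | ply 12: 0 is terminal -1 (X); from 17 depth 17
X moving scores +1; X passing scores -1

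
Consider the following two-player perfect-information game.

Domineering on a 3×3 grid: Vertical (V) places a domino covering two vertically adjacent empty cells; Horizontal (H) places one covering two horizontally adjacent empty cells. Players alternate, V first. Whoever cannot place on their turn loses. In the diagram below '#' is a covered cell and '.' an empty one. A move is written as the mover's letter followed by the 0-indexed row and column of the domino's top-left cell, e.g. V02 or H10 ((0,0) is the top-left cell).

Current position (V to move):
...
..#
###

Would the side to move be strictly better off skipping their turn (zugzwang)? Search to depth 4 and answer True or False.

p1 V@[.../..#/###]: V00[#../#.#/###]-1 V01[.#./.##/###]+1*
p2 H@[.#./.##/###] terminal -1; root [.../..#/###] d4
pass branch (H moves first from the same position):
  | p1 H@[.../..#/###]: H00[##./..#/###]+1* H01[.##/..#/###]-1 H10[.../###/###]+1
  | p2 V@[##./..#/###] terminal -1; root [.../..#/###] d4
V moving scores +1; V passing scores -1

zugzwang(.../..#/###, V) = False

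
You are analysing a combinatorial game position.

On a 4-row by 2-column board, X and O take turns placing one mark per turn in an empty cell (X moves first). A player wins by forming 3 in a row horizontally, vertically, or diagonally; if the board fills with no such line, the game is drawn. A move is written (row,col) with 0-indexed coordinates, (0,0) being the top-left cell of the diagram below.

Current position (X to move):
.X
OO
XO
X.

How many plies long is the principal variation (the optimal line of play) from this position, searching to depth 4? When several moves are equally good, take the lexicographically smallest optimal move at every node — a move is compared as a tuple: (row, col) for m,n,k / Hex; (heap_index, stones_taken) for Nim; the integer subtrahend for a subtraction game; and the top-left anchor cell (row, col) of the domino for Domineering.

p1 X@[.X/OO/XO/X.]: (0,0)[XX/OO/XO/X.]-1 (3,1)[.X/OO/XO/XX]+0*
p2 O@[.X/OO/XO/XX]: (0,0)[OX/OO/XO/XX]+0*
p3 X@[OX/OO/XO/XX] terminal +0; root [.X/OO/XO/X.] d4

PV length from [.X/OO/XO/X.]: 2 plies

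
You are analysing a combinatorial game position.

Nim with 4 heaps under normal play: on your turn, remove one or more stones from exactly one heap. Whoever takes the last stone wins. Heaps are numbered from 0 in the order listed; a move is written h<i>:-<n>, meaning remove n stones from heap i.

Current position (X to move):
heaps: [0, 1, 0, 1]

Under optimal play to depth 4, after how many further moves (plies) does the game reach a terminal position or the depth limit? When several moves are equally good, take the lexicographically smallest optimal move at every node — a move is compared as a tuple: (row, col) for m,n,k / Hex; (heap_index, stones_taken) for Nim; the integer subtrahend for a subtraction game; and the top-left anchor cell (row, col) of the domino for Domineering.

[(0,1,0,1)] X move#1: h1:-1:-1/(0,0,0,1)*, h3:-1:-1/(0,1,0,0)
[(0,0,0,1)] O move#2: h3:-1:+1/(0,0,0,0)*
[(0,0,0,0)] end (terminal -1, X#3); searched (0,1,0,1) to 4

PV length from [(0,1,0,1)]: 2 plies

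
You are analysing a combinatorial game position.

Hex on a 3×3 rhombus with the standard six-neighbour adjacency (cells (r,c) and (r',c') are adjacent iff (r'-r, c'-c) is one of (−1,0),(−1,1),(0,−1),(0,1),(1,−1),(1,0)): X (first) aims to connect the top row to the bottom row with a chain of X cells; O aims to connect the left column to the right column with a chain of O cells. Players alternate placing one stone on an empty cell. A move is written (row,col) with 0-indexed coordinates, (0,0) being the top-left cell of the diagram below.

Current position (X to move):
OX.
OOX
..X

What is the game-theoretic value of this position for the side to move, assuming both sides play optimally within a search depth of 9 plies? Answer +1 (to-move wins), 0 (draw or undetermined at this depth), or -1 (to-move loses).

p1 X@[OX./OOX/..X]: (0,2)[OXX/OOX/..X]+1* (2,0)[OX./OOX/X.X]-1 (2,1)[OX./OOX/.XX]-1
p2 O@[OXX/OOX/..X] terminal -1; root [OX./OOX/..X] d9

value(OX./OOX/..X, X) = +1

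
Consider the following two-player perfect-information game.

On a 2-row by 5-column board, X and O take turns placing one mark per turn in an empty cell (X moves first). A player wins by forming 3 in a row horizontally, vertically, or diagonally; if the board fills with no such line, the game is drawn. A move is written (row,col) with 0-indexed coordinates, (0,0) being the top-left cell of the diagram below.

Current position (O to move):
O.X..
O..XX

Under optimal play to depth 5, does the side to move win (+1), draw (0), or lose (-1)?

p1 O@[O.X../O..XX]: (0,1)[OOX../O..XX]-1 (0,3)[O.XO./O..XX]-1 (0,4)[O.X.O/O..XX]-1 (1,1)[O.X../OO.XX]-1 (1,2)[O.X../O.OXX]+0*
p2 X@[O.X../O.OXX]: (0,1)[OXX../O.OXX]-1 (0,3)[O.XX./O.OXX]-1 (0,4)[O.X.X/O.OXX]-1 (1,1)[O.X../OXOXX]+0*
p3 O@[O.X../OXOXX]: (0,1)[OOX../OXOXX]+0* (0,3)[O.XO./OXOXX]+0 (0,4)[O.X.O/OXOXX]+0
p4 X@[OOX../OXOXX]: (0,3)[OOXX./OXOXX]+0* (0,4)[OOX.X/OXOXX]+0
p5 O@[OOXX./OXOXX]: (0,4)[OOXXO/OXOXX]+0*
p6 X@[OOXXO/OXOXX] terminal +0; root [O.X../O..XX] d5

value(O.X../O..XX, O) = 0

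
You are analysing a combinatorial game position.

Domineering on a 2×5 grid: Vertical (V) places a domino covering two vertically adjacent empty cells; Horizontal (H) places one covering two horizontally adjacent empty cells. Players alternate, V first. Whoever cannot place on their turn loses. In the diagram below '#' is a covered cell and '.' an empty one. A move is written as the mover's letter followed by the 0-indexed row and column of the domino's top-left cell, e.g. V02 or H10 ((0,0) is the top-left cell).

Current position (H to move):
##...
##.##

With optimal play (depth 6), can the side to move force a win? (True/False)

H winning at [##.../##.##]: True

ply 1, H at ##.../##.## | H02=+1→####./##.##*; H03=-1→##.##/##.##
ply 2: ####./##.## is terminal -1 (V); from ##.../##.## depth 6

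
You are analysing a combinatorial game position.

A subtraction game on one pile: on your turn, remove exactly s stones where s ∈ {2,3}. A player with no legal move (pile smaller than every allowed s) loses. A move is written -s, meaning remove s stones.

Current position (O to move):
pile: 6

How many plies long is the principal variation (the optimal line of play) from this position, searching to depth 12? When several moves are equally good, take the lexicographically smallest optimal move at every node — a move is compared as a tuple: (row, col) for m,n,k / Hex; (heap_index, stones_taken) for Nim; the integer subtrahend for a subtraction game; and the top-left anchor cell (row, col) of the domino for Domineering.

PV length from [6]: 2 plies

ply 1, O at 6 | -2=-1→4*; -3=-1→3
ply 2, X at 4 | -2=-1→2; -3=+1→1*
ply 3: 1 is terminal -1 (O); from 6 depth 12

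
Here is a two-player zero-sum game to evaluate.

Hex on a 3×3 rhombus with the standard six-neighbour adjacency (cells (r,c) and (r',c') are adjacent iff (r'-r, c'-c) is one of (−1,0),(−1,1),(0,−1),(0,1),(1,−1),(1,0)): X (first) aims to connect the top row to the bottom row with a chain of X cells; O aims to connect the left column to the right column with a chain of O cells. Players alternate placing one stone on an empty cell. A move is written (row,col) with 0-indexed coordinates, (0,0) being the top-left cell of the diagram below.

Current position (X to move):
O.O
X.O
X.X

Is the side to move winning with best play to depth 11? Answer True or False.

p1 X@[O.O/X.O/X.X]: (0,1)[OXO/X.O/X.X]+1* (1,1)[O.O/XXO/X.X]-1 (2,1)[O.O/X.O/XXX]-1
p2 O@[OXO/X.O/X.X] terminal -1; root [O.O/X.O/X.X] d11

X winning at [O.O/X.O/X.X]: True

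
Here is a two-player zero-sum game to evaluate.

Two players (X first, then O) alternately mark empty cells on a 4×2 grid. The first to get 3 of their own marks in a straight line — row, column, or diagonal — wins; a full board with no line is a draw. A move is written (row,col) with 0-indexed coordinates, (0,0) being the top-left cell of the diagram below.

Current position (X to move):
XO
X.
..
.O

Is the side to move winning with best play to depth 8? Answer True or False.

X winning at [XO/X./../.O]: True

[XO/X./../.O] X move#1: (1,1):+0/XO/XX/../.O, (2,0):+1/XO/X./X./.O*, (2,1):+0/XO/X./.X/.O, (3,0):+0/XO/X./../XO
[XO/X./X./.O] end (terminal -1, O#2); searched XO/X./../.O to 8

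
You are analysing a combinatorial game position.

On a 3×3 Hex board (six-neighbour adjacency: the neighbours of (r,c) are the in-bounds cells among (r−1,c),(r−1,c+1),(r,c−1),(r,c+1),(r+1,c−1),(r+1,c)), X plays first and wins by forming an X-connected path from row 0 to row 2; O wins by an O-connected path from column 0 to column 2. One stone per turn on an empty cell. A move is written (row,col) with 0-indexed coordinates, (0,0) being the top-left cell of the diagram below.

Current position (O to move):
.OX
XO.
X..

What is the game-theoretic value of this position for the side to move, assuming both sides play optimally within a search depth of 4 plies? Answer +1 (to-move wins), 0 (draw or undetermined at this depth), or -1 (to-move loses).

value(.OX/XO./X.., O) = -1

p1 O@[.OX/XO./X..]: (0,0)[OOX/XO./X..]-1* (1,2)[.OX/XOO/X..]-1 (2,1)[.OX/XO./XO.]-1 (2,2)[.OX/XO./X.O]-1
p2 X@[OOX/XO./X..]: (1,2)[OOX/XOX/X..]+1* (2,1)[OOX/XO./XX.]-1 (2,2)[OOX/XO./X.X]-1
p3 O@[OOX/XOX/X..]: (2,1)[OOX/XOX/XO.]-1* (2,2)[OOX/XOX/X.O]-1
p4 X@[OOX/XOX/XO.]: (2,2)[OOX/XOX/XOX]+1*
p5 O@[OOX/XOX/XOX] terminal -1; root [.OX/XO./X..] d4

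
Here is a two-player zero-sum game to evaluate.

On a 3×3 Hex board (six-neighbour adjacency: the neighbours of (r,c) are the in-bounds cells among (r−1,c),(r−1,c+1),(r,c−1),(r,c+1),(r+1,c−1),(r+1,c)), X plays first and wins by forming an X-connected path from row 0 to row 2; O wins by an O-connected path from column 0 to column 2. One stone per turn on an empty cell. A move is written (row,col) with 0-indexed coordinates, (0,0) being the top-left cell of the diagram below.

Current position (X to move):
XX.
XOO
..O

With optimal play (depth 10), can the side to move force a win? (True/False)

X winning at [XX./XOO/..O]: True

ply 1, X at XX./XOO/..O | (0,2)=-1→XXX/XOO/..O; (2,0)=+1→XX./XOO/X.O*; (2,1)=-1→XX./XOO/.XO
ply 2: XX./XOO/X.O is terminal -1 (O); from XX./XOO/..O depth 10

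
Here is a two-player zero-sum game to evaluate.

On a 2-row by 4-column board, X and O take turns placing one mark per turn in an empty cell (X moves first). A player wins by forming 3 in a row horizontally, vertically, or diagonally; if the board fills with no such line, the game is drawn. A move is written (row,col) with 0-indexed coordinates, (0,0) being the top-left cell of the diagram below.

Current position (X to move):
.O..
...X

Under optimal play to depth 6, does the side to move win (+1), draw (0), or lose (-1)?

ply 1, X at .O../...X | (0,0)=+0→XO../...X*; (0,2)=+0→.OX./...X; (0,3)=+0→.O.X/...X; (1,0)=-1→.O../X..X; (1,1)=+0→.O../.X.X; (1,2)=+0→.O../..XX
ply 2, O at XO../...X | (0,2)=+0→XOO./...X*; (0,3)=+0→XO.O/...X; (1,0)=+0→XO../O..X; (1,1)=+0→XO../.O.X; (1,2)=+0→XO../..OX
ply 3, X at XOO./...X | (0,3)=+0→XOOX/...X*; (1,0)=-1→XOO./X..X; (1,1)=-1→XOO./.X.X; (1,2)=-1→XOO./..XX
ply 4, O at XOOX/...X | (1,0)=+0→XOOX/O..X*; (1,1)=+0→XOOX/.O.X; (1,2)=+0→XOOX/..OX
ply 5, X at XOOX/O..X | (1,1)=+0→XOOX/OX.X*; (1,2)=+0→XOOX/O.XX
ply 6, O at XOOX/OX.X | (1,2)=+0→XOOX/OXOX*
ply 7: XOOX/OXOX is terminal +0 (X); from .O../...X depth 6

value(.O../...X, X) = 0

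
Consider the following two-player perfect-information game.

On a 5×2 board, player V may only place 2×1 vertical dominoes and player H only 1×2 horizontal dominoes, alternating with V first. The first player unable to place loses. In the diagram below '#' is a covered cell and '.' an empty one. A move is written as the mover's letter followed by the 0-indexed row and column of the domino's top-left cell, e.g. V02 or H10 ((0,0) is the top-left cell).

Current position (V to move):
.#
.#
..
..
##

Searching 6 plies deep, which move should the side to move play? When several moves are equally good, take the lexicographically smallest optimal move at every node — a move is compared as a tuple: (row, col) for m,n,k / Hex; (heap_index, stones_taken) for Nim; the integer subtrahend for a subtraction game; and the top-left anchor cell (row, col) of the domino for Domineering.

V's best at [.#/.#/../../##]: V20

[.#/.#/../../##] V move#1: V00:-1/##/##/../../##, V10:-1/.#/##/#./../##, V20:+1/.#/.#/#./#./##*, V21:+1/.#/.#/.#/.#/##
[.#/.#/#./#./##] end (terminal -1, H#2); searched .#/.#/../../## to 6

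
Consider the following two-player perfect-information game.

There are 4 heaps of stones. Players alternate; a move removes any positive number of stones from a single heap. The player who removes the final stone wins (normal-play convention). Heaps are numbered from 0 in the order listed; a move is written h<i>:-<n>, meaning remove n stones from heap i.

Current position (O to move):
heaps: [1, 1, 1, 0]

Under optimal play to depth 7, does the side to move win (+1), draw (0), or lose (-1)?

ply 1, O at (1,1,1,0) | h0:-1=+1→(0,1,1,0)*; h1:-1=+1→(1,0,1,0); h2:-1=+1→(1,1,0,0)
ply 2, X at (0,1,1,0) | h1:-1=-1→(0,0,1,0)*; h2:-1=-1→(0,1,0,0)
ply 3, O at (0,0,1,0) | h2:-1=+1→(0,0,0,0)*
ply 4: (0,0,0,0) is terminal -1 (X); from (1,1,1,0) depth 7

value((1,1,1,0), O) = +1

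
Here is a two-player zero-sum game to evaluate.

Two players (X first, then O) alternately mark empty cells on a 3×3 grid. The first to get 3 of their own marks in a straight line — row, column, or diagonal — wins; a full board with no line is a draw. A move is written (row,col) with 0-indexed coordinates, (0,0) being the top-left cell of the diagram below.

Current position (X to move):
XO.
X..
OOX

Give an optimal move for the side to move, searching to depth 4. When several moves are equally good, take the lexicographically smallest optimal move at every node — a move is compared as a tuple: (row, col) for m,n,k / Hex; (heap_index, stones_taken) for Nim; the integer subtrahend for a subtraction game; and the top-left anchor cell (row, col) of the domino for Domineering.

X's best at [XO./X../OOX]: (1,1)

[XO./X../OOX] X move#1: (0,2):-1/XOX/X../OOX, (1,1):+1/XO./XX./OOX*, (1,2):-1/XO./X.X/OOX
[XO./XX./OOX] end (terminal -1, O#2); searched XO./X../OOX to 4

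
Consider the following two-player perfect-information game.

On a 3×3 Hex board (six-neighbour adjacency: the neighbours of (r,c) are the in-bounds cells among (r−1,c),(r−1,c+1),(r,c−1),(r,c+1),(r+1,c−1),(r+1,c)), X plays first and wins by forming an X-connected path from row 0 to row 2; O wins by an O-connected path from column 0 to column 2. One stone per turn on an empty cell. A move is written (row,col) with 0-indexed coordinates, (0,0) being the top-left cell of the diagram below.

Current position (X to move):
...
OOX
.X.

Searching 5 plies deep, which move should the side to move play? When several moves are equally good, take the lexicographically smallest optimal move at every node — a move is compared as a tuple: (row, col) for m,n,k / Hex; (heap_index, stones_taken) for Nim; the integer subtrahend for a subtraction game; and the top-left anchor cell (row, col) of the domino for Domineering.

X's best at [.../OOX/.X.]: (0,2)

p1 X@[.../OOX/.X.]: (0,0)[X../OOX/.X.]-1 (0,1)[.X./OOX/.X.]-1 (0,2)[..X/OOX/.X.]+1* (2,0)[.../OOX/XX.]-1 (2,2)[.../OOX/.XX]-1
p2 O@[..X/OOX/.X.] terminal -1; root [.../OOX/.X.] d5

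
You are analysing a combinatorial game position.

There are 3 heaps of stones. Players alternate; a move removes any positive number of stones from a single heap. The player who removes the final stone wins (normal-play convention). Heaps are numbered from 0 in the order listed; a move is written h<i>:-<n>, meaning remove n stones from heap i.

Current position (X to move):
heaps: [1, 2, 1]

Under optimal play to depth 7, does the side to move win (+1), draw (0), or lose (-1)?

p1 X@[(1,2,1)]: h0:-1[(0,2,1)]-1 h1:-1[(1,1,1)]-1 h1:-2[(1,0,1)]+1* h2:-1[(1,2,0)]-1
p2 O@[(1,0,1)]: h0:-1[(0,0,1)]-1* h2:-1[(1,0,0)]-1
p3 X@[(0,0,1)]: h2:-1[(0,0,0)]+1*
p4 O@[(0,0,0)] terminal -1; root [(1,2,1)] d7

value((1,2,1), X) = +1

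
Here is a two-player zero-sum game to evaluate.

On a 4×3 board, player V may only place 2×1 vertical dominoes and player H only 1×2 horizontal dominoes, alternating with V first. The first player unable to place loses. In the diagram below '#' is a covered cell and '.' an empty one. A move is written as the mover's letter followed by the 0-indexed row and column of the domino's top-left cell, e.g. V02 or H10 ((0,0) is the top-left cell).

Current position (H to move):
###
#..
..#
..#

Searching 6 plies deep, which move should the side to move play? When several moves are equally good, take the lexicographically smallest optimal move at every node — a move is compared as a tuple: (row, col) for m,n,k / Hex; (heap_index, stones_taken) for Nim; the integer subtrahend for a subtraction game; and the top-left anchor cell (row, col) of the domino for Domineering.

p1 H@[###/#../..#/..#]: H11[###/###/..#/..#]-1 H20[###/#../###/..#]+1* H30[###/#../..#/###]-1
p2 V@[###/#../###/..#] terminal -1; root [###/#../..#/..#] d6

H's best at [###/#../..#/..#]: H20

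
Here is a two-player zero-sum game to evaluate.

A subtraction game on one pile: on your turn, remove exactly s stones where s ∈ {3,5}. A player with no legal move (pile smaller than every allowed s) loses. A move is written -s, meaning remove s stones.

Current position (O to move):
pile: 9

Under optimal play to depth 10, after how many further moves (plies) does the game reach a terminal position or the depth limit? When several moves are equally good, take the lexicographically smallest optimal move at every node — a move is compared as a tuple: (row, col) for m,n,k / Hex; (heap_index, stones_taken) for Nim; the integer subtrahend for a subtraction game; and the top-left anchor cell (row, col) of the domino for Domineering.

PV length from [9]: 2 plies

[9] O move#1: -3:-1/6*, -5:-1/4
[6] X move#2: -3:-1/3, -5:+1/1*
[1] end (terminal -1, O#3); searched 9 to 10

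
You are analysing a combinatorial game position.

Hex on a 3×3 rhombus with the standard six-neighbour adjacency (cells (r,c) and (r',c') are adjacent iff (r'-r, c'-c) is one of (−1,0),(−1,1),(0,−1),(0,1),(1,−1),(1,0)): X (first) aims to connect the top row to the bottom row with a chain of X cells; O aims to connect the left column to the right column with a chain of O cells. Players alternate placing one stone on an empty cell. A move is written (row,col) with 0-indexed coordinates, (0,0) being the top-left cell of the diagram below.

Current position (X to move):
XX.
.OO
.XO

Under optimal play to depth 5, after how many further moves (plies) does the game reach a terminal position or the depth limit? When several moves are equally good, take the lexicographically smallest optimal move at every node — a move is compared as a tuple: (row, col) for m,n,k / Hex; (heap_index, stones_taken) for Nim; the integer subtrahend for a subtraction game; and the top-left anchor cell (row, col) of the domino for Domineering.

PV length from [XX./.OO/.XO]: 2 plies

p1 X@[XX./.OO/.XO]: (0,2)[XXX/.OO/.XO]-1* (1,0)[XX./XOO/.XO]-1 (2,0)[XX./.OO/XXO]-1
p2 O@[XXX/.OO/.XO]: (1,0)[XXX/OOO/.XO]+1* (2,0)[XXX/.OO/OXO]+1
p3 X@[XXX/OOO/.XO] terminal -1; root [XX./.OO/.XO] d5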